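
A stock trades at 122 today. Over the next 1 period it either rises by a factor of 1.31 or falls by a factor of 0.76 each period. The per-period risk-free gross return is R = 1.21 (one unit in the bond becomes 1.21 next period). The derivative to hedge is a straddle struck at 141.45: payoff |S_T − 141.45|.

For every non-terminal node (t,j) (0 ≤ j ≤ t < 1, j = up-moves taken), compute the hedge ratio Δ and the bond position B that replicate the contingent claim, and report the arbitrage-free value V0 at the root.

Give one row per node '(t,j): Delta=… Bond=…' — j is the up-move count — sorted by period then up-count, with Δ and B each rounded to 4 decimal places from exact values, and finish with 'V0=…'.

(0,0): Delta=-0.4525 Bond=74.9438
V0=19.7438

Risk-neutral probability p* = (R−d)/(u−d) = (1.21−0.76)/(1.31−0.76) = 0.8182.
Payoff layer (t=1): V(1,0)=48.7300, V(1,1)=18.3700
  t=0,j=0: stock 122.0000 → up 159.8200 (V=18.3700), down 92.7200 (V=48.7300). Price 19.7438; hedge Δ=-0.4525, bond B=74.9438.
Self-financing check: at every node Δ·S+B equals the discounted successor values.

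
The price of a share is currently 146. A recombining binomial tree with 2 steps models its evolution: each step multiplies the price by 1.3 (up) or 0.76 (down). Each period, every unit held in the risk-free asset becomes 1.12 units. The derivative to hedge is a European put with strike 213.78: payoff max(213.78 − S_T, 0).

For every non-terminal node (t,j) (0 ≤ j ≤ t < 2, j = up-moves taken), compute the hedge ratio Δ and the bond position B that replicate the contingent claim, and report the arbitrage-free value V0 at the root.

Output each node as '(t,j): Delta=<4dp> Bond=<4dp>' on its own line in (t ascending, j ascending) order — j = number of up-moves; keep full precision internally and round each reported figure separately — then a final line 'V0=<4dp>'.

No-arbitrage ⇒ martingale measure with p* = (R−d)/(u−d) = 0.6667.
Terminal payoffs: V(2,0)=129.4504, V(2,1)=69.5320, V(2,2)=0.0000
Node (1,0) S=110.9600: V=(p*·69.5320+(1−p*)·129.4504)/1.12=79.9150; Δ=(69.5320−129.4504)/(144.2480−84.3296)=-1.0000; B=V−Δ·S=190.8750
Node (1,1) S=189.8000: V=(p*·0.0000+(1−p*)·69.5320)/1.12=20.6940; Δ=(0.0000−69.5320)/(246.7400−144.2480)=-0.6784; B=V−Δ·S=149.4570
Node (0,0) S=146.0000: V=(p*·20.6940+(1−p*)·79.9150)/1.12=36.1021; Δ=(20.6940−79.9150)/(189.8000−110.9600)=-0.7512; B=V−Δ·S=145.7705
The time-0 hedge costs 36.1021, which is the no-arbitrage price.

(0,0): Delta=-0.7512 Bond=145.7705
(1,0): Delta=-1.0000 Bond=190.8750
(1,1): Delta=-0.6784 Bond=149.4570
V0=36.1021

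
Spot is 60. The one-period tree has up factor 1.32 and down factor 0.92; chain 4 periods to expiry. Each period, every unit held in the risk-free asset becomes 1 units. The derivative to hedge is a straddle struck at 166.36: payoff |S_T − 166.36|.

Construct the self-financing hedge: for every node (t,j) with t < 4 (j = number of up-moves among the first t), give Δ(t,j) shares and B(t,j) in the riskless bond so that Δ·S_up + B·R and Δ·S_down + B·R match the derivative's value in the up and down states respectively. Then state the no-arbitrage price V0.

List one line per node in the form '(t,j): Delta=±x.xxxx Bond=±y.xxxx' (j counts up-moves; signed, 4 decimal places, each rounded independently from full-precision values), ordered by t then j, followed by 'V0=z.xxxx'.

(0,0): Delta=-0.9895 Bond=165.7787
(1,0): Delta=-1.0000 Bond=166.3600
(1,1): Delta=-0.9601 Bond=163.4533
(2,0): Delta=-1.0000 Bond=166.3600
(2,1): Delta=-1.0000 Bond=166.3600
(2,2): Delta=-0.8489 Bond=151.8263
(3,0): Delta=-1.0000 Bond=166.3600
(3,1): Delta=-1.0000 Bond=166.3600
(3,2): Delta=-1.0000 Bond=166.3600
(3,3): Delta=-0.4276 Bond=93.6917
V0=106.4106

Since d<R<u, set p* = (R−d)/(u−d) = 0.2000; price each node as the discounted p*-expectation of its children.
Terminal payoffs: V(4,0)=123.3764, V(4,1)=104.6879, V(4,2)=77.8740, V(4,3)=39.4018, V(4,4)=15.7975
  t=3,j=0: stock 46.7213 → up 61.6721 (V=104.6879), down 42.9836 (V=123.3764). Price 119.6387; hedge Δ=-1.0000, bond B=166.3600.
  t=3,j=1: stock 67.0349 → up 88.4860 (V=77.8740), down 61.6721 (V=104.6879). Price 99.3251; hedge Δ=-1.0000, bond B=166.3600.
  t=3,j=2: stock 96.1805 → up 126.9582 (V=39.4018), down 88.4860 (V=77.8740). Price 70.1795; hedge Δ=-1.0000, bond B=166.3600.
  t=3,j=3: stock 137.9981 → up 182.1575 (V=15.7975), down 126.9582 (V=39.4018). Price 34.6809; hedge Δ=-0.4276, bond B=93.6917.
  t=2,j=0: stock 50.7840 → up 67.0349 (V=99.3251), down 46.7213 (V=119.6387). Price 115.5760; hedge Δ=-1.0000, bond B=166.3600.
  t=2,j=1: stock 72.8640 → up 96.1805 (V=70.1795), down 67.0349 (V=99.3251). Price 93.4960; hedge Δ=-1.0000, bond B=166.3600.
  t=2,j=2: stock 104.5440 → up 137.9981 (V=34.6809), down 96.1805 (V=70.1795). Price 63.0798; hedge Δ=-0.8489, bond B=151.8263.
  t=1,j=0: stock 55.2000 → up 72.8640 (V=93.4960), down 50.7840 (V=115.5760). Price 111.1600; hedge Δ=-1.0000, bond B=166.3600.
  t=1,j=1: stock 79.2000 → up 104.5440 (V=63.0798), down 72.8640 (V=93.4960). Price 87.4128; hedge Δ=-0.9601, bond B=163.4533.
  t=0,j=0: stock 60.0000 → up 79.2000 (V=87.4128), down 55.2000 (V=111.1600). Price 106.4106; hedge Δ=-0.9895, bond B=165.7787.
Self-financing check: at every node Δ·S+B equals the discounted successor values.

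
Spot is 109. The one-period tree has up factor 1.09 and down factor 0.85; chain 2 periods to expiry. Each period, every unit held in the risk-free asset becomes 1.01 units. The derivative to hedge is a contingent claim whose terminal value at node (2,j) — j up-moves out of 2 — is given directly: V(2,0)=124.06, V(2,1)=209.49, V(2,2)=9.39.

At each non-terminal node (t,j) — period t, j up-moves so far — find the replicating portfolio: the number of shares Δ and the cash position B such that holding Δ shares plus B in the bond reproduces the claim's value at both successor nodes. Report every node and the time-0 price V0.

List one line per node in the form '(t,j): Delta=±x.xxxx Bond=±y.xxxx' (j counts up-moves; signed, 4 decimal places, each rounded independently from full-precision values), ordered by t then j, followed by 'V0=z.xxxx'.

(0,0): Delta=-3.9711 Bond=541.7281
(1,0): Delta=3.8420 Bond=-176.7372
(1,1): Delta=-7.0175 Bond=909.0866
V0=108.8760

No-arbitrage ⇒ martingale measure with p* = (R−d)/(u−d) = 0.6667.
Terminal payoffs: V(2,0)=124.0600, V(2,1)=209.4900, V(2,2)=9.3900
(1,0): S=92.6500. Δ = (V_up−V_dn)/(S_up−S_dn) = (209.4900−124.0600)/(100.9885−78.7525) = 3.8420. V = [p*·209.4900 + (1−p*)·124.0600]/1.01 = 179.2211. B = V − Δ·S = -176.7372.
(1,1): S=118.8100. Δ = (V_up−V_dn)/(S_up−S_dn) = (9.3900−209.4900)/(129.5029−100.9885) = -7.0175. V = [p*·9.3900 + (1−p*)·209.4900]/1.01 = 75.3366. B = V − Δ·S = 909.0866.
(0,0): S=109.0000. Δ = (V_up−V_dn)/(S_up−S_dn) = (75.3366−179.2211)/(118.8100−92.6500) = -3.9711. V = [p*·75.3366 + (1−p*)·179.2211]/1.01 = 108.8760. B = V − Δ·S = 541.7281.
Each (Δ,B) replicates both successor values, so the strategy is self-financing and V0 is arbitrage-free.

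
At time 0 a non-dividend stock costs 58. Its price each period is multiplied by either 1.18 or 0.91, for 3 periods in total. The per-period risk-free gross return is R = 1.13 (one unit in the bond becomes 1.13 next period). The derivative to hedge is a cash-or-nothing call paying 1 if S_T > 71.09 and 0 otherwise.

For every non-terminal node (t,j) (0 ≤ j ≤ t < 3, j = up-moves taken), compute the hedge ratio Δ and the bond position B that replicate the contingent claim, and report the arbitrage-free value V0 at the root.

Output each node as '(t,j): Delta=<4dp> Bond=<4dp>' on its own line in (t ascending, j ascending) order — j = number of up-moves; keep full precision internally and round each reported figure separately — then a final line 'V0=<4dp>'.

(0,0): Delta=0.0151 Bond=-0.2448
(1,0): Delta=0.0506 Bond=-2.1507
(1,1): Delta=0.0089 Bond=0.1493
(2,0): Delta=0.0000 Bond=0.0000
(2,1): Delta=0.0595 Bond=-2.9826
(2,2): Delta=0.0000 Bond=0.8850
V0=0.6306

The replicating-portfolio and risk-neutral prices coincide; use p* = (1.13−0.91)/(1.18−0.91) = 0.8148 for the latter.
Terminal values V(3,·): V(3,0)=0.0000, V(3,1)=0.0000, V(3,2)=1.0000, V(3,3)=1.0000
  t=2,j=0: stock 48.0298 → up 56.6752 (V=0.0000), down 43.7071 (V=0.0000). Price 0.0000; hedge Δ=0.0000, bond B=0.0000.
  t=2,j=1: stock 62.2804 → up 73.4909 (V=1.0000), down 56.6752 (V=0.0000). Price 0.7211; hedge Δ=0.0595, bond B=-2.9826.
  t=2,j=2: stock 80.7592 → up 95.2959 (V=1.0000), down 73.4909 (V=1.0000). Price 0.8850; hedge Δ=0.0000, bond B=0.8850.
  t=1,j=0: stock 52.7800 → up 62.2804 (V=0.7211), down 48.0298 (V=0.0000). Price 0.5199; hedge Δ=0.0506, bond B=-2.1507.
  t=1,j=1: stock 68.4400 → up 80.7592 (V=0.8850), down 62.2804 (V=0.7211). Price 0.7563; hedge Δ=0.0089, bond B=0.1493.
  t=0,j=0: stock 58.0000 → up 68.4400 (V=0.7563), down 52.7800 (V=0.5199). Price 0.6306; hedge Δ=0.0151, bond B=-0.2448.
The time-0 hedge costs 0.6306, which is the no-arbitrage price.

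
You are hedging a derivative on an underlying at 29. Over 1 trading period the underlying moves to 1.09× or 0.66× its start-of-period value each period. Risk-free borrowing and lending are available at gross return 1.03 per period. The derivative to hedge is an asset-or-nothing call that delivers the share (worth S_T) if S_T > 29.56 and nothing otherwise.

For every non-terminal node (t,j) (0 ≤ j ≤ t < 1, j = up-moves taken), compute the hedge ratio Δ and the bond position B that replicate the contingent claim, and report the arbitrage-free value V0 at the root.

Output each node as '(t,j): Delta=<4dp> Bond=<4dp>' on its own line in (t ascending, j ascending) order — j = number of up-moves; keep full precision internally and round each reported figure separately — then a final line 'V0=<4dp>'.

(0,0): Delta=2.5349 Bond=-47.1045
V0=26.4071

The replicating-portfolio and risk-neutral prices coincide; use p* = (1.03−0.66)/(1.09−0.66) = 0.8605 for the latter.
Terminal values V(1,·): V(1,0)=0.0000, V(1,1)=31.6100
Node (0,0) S=29.0000: V=(p*·31.6100+(1−p*)·0.0000)/1.03=26.4071; Δ=(31.6100−0.0000)/(31.6100−19.1400)=2.5349; B=V−Δ·S=-47.1045
Root portfolio cost Δ·29+B reproduces V0=26.4071.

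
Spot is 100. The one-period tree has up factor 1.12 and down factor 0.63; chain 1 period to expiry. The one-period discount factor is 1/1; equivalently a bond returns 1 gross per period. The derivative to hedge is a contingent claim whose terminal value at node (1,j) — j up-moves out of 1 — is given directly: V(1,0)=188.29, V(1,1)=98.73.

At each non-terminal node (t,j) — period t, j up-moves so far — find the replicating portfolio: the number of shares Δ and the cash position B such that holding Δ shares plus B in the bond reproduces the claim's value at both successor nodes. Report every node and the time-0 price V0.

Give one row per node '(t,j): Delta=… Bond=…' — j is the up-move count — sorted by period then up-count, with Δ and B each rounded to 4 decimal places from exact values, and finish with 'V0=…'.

(0,0): Delta=-1.8278 Bond=303.4386
V0=120.6631

Since d<R<u, set p* = (R−d)/(u−d) = 0.7551; price each node as the discounted p*-expectation of its children.
Terminal values V(1,·): V(1,0)=188.2900, V(1,1)=98.7300
(0,0): S=100.0000. Δ = (V_up−V_dn)/(S_up−S_dn) = (98.7300−188.2900)/(112.0000−63.0000) = -1.8278. V = [p*·98.7300 + (1−p*)·188.2900]/1 = 120.6631. B = V − Δ·S = 303.4386.
The time-0 hedge costs 120.6631, which is the no-arbitrage price.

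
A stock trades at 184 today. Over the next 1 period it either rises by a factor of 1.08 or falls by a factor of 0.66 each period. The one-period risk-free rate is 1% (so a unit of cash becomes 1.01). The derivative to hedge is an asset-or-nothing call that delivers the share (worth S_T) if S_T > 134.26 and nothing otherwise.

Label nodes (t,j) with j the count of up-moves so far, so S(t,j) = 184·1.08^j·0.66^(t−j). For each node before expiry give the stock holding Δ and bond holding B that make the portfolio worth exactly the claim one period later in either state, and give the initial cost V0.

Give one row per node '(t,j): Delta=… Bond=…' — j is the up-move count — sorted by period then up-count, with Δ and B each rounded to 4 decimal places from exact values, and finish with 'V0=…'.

Since d<R<u, set p* = (R−d)/(u−d) = 0.8333; price each node as the discounted p*-expectation of its children.
Terminal payoffs: V(1,0)=0.0000, V(1,1)=198.7200
Node (0,0) S=184.0000: V=(p*·198.7200+(1−p*)·0.0000)/1.01=163.9604; Δ=(198.7200−0.0000)/(198.7200−121.4400)=2.5714; B=V−Δ·S=-309.1825
Each (Δ,B) replicates both successor values, so the strategy is self-financing and V0 is arbitrage-free.

(0,0): Delta=2.5714 Bond=-309.1825
V0=163.9604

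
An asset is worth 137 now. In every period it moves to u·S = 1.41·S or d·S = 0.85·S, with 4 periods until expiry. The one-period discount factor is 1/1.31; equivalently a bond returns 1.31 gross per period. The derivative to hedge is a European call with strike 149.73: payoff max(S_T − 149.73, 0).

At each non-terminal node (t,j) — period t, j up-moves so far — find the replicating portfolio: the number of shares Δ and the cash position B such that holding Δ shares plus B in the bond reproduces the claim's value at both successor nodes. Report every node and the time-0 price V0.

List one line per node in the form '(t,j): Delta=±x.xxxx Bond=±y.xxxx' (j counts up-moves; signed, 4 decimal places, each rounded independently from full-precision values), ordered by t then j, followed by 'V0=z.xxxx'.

Under the risk-neutral measure, an up-move has probability p* = (R−d)/(u−d) = 0.8214 and values discount at R = 1.31.
Terminal values V(4,·): V(4,0)=0.0000, V(4,1)=0.0000, V(4,2)=47.0571, V(4,3)=176.7051, V(4,4)=391.7682
Node (3,0) S=84.1351: V=(p*·0.0000+(1−p*)·0.0000)/1.31=0.0000; Δ=(0.0000−0.0000)/(118.6305−71.5149)=0.0000; B=V−Δ·S=0.0000
Node (3,1) S=139.5653: V=(p*·47.0571+(1−p*)·0.0000)/1.31=29.5069; Δ=(47.0571−0.0000)/(196.7871−118.6305)=0.6021; B=V−Δ·S=-54.5236
Node (3,2) S=231.5142: V=(p*·176.7051+(1−p*)·47.0571)/1.31=117.2165; Δ=(176.7051−47.0571)/(326.4351−196.7871)=1.0000; B=V−Δ·S=-114.2977
Node (3,3) S=384.0413: V=(p*·391.7682+(1−p*)·176.7051)/1.31=269.7436; Δ=(391.7682−176.7051)/(541.4982−326.4351)=1.0000; B=V−Δ·S=-114.2977
Node (2,0) S=98.9825: V=(p*·29.5069+(1−p*)·0.0000)/1.31=18.5022; Δ=(29.5069−0.0000)/(139.5653−84.1351)=0.5323; B=V−Δ·S=-34.1888
Node (2,1) S=164.1945: V=(p*·117.2165+(1−p*)·29.5069)/1.31=77.5222; Δ=(117.2165−29.5069)/(231.5142−139.5653)=0.9539; B=V−Δ·S=-79.1021
Node (2,2) S=272.3697: V=(p*·269.7436+(1−p*)·117.2165)/1.31=185.1195; Δ=(269.7436−117.2165)/(384.0413−231.5142)=1.0000; B=V−Δ·S=-87.2502
Node (1,0) S=116.4500: V=(p*·77.5222+(1−p*)·18.5022)/1.31=51.1320; Δ=(77.5222−18.5022)/(164.1945−98.9825)=0.9050; B=V−Δ·S=-54.2610
Node (1,1) S=193.1700: V=(p*·185.1195+(1−p*)·77.5222)/1.31=126.6456; Δ=(185.1195−77.5222)/(272.3697−164.1945)=0.9947; B=V−Δ·S=-65.4925
Node (0,0) S=137.0000: V=(p*·126.6456+(1−p*)·51.1320)/1.31=86.3825; Δ=(126.6456−51.1320)/(193.1700−116.4500)=0.9843; B=V−Δ·S=-48.4632
Check: Δ(0,0)·S0 + B(0,0) = 86.3825 = V0.

(0,0): Delta=0.9843 Bond=-48.4632
(1,0): Delta=0.9050 Bond=-54.2610
(1,1): Delta=0.9947 Bond=-65.4925
(2,0): Delta=0.5323 Bond=-34.1888
(2,1): Delta=0.9539 Bond=-79.1021
(2,2): Delta=1.0000 Bond=-87.2502
(3,0): Delta=0.0000 Bond=0.0000
(3,1): Delta=0.6021 Bond=-54.5236
(3,2): Delta=1.0000 Bond=-114.2977
(3,3): Delta=1.0000 Bond=-114.2977
V0=86.3825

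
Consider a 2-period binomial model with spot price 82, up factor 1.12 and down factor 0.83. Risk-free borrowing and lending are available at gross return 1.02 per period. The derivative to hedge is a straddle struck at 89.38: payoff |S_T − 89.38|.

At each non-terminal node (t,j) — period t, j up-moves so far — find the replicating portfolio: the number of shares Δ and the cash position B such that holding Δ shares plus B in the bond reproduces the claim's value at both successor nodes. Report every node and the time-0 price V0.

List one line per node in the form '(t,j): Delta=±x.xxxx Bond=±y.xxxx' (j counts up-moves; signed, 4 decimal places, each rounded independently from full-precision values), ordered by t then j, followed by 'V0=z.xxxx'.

(0,0): Delta=-0.2717 Bond=37.3154
(1,0): Delta=-1.0000 Bond=87.6275
(1,1): Delta=0.0123 Bond=11.9746
V0=15.0332

No-arbitrage ⇒ martingale measure with p* = (R−d)/(u−d) = 0.6552.
Terminal payoffs: V(2,0)=32.8902, V(2,1)=13.1528, V(2,2)=13.4808
  t=1,j=0: stock 68.0600 → up 76.2272 (V=13.1528), down 56.4898 (V=32.8902). Price 19.5675; hedge Δ=-1.0000, bond B=87.6275.
  t=1,j=1: stock 91.8400 → up 102.8608 (V=13.4808), down 76.2272 (V=13.1528). Price 13.1056; hedge Δ=0.0123, bond B=11.9746.
  t=0,j=0: stock 82.0000 → up 91.8400 (V=13.1056), down 68.0600 (V=19.5675). Price 15.0332; hedge Δ=-0.2717, bond B=37.3154.
Root portfolio cost Δ·82+B reproduces V0=15.0332.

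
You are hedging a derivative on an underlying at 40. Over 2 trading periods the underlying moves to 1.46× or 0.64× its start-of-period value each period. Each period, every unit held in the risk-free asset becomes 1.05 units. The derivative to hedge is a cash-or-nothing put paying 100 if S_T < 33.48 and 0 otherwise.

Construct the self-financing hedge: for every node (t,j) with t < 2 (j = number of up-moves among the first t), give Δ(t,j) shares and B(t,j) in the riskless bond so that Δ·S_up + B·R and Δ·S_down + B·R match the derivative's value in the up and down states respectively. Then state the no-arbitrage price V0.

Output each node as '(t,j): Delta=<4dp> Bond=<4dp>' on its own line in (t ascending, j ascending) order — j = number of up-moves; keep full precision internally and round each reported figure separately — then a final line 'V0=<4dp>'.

(0,0): Delta=-1.4518 Bond=80.7477
(1,0): Delta=-4.7637 Bond=169.5703
(1,1): Delta=0.0000 Bond=0.0000
V0=22.6757

Risk-neutral probability p* = (R−d)/(u−d) = (1.05−0.64)/(1.46−0.64) = 0.5000.
Terminal payoffs: V(2,0)=100.0000, V(2,1)=0.0000, V(2,2)=0.0000
Node (1,0) S=25.6000: V=(p*·0.0000+(1−p*)·100.0000)/1.05=47.6190; Δ=(0.0000−100.0000)/(37.3760−16.3840)=-4.7637; B=V−Δ·S=169.5703
Node (1,1) S=58.4000: V=(p*·0.0000+(1−p*)·0.0000)/1.05=0.0000; Δ=(0.0000−0.0000)/(85.2640−37.3760)=0.0000; B=V−Δ·S=0.0000
Node (0,0) S=40.0000: V=(p*·0.0000+(1−p*)·47.6190)/1.05=22.6757; Δ=(0.0000−47.6190)/(58.4000−25.6000)=-1.4518; B=V−Δ·S=80.7477
The time-0 hedge costs 22.6757, which is the no-arbitrage price.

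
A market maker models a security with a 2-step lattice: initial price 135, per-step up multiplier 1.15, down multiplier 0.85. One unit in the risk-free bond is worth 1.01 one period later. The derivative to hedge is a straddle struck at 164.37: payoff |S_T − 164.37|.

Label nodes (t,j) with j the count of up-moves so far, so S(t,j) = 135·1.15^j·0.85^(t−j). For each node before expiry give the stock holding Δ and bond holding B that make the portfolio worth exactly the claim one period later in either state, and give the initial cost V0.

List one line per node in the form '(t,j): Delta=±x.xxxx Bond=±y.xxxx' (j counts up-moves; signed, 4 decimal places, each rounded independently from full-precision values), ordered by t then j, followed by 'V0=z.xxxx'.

No-arbitrage ⇒ martingale measure with p* = (R−d)/(u−d) = 0.5333.
At expiry t=2: V(2,0)=66.8325, V(2,1)=32.4075, V(2,2)=14.1675
  t=1,j=0: stock 114.7500 → up 131.9625 (V=32.4075), down 97.5375 (V=66.8325). Price 47.9926; hedge Δ=-1.0000, bond B=162.7426.
  t=1,j=1: stock 155.2500 → up 178.5375 (V=14.1675), down 131.9625 (V=32.4075). Price 22.4550; hedge Δ=-0.3916, bond B=83.2550.
  t=0,j=0: stock 135.0000 → up 155.2500 (V=22.4550), down 114.7500 (V=47.9926). Price 34.0322; hedge Δ=-0.6306, bond B=119.1576.
Each (Δ,B) replicates both successor values, so the strategy is self-financing and V0 is arbitrage-free.

(0,0): Delta=-0.6306 Bond=119.1576
(1,0): Delta=-1.0000 Bond=162.7426
(1,1): Delta=-0.3916 Bond=83.2550
V0=34.0322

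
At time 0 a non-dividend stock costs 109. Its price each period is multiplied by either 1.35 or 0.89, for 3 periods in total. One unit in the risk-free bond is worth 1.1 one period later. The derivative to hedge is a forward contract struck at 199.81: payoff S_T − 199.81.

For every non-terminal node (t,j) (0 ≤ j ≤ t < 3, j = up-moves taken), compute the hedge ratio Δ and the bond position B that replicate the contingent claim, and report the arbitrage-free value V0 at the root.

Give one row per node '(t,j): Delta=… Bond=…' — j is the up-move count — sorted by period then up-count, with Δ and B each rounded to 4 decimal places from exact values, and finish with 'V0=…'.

(0,0): Delta=1.0000 Bond=-150.1202
(1,0): Delta=1.0000 Bond=-165.1322
(1,1): Delta=1.0000 Bond=-165.1322
(2,0): Delta=1.0000 Bond=-181.6455
(2,1): Delta=1.0000 Bond=-181.6455
(2,2): Delta=1.0000 Bond=-181.6455
V0=-41.1202

Risk-neutral probability p* = (R−d)/(u−d) = (1.1−0.89)/(1.35−0.89) = 0.4565.
At expiry t=3: V(3,0)=-122.9684, V(3,1)=-83.2525, V(3,2)=-23.0093, V(3,3)=68.3709
Node (2,0) S=86.3389: V=(p*·-83.2525+(1−p*)·-122.9684)/1.1=-95.3066; Δ=(-83.2525−-122.9684)/(116.5575−76.8416)=1.0000; B=V−Δ·S=-181.6455
Node (2,1) S=130.9635: V=(p*·-23.0093+(1−p*)·-83.2525)/1.1=-50.6820; Δ=(-23.0093−-83.2525)/(176.8007−116.5575)=1.0000; B=V−Δ·S=-181.6455
Node (2,2) S=198.6525: V=(p*·68.3709+(1−p*)·-23.0093)/1.1=17.0070; Δ=(68.3709−-23.0093)/(268.1809−176.8007)=1.0000; B=V−Δ·S=-181.6455
Node (1,0) S=97.0100: V=(p*·-50.6820+(1−p*)·-95.3066)/1.1=-68.1222; Δ=(-50.6820−-95.3066)/(130.9635−86.3389)=1.0000; B=V−Δ·S=-165.1322
Node (1,1) S=147.1500: V=(p*·17.0070+(1−p*)·-50.6820)/1.1=-17.9822; Δ=(17.0070−-50.6820)/(198.6525−130.9635)=1.0000; B=V−Δ·S=-165.1322
Node (0,0) S=109.0000: V=(p*·-17.9822+(1−p*)·-68.1222)/1.1=-41.1202; Δ=(-17.9822−-68.1222)/(147.1500−97.0100)=1.0000; B=V−Δ·S=-150.1202
Check: Δ(0,0)·S0 + B(0,0) = -41.1202 = V0.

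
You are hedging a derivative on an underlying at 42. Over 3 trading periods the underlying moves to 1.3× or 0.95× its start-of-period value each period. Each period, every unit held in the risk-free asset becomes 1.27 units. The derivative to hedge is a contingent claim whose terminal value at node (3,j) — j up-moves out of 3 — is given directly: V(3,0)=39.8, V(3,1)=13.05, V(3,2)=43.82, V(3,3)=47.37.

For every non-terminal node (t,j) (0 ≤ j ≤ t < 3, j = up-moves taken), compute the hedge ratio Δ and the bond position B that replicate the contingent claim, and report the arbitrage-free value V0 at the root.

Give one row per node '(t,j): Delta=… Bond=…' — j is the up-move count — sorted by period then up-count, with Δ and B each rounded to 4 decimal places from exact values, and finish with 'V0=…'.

(0,0): Delta=0.3203 Bond=8.9613
(1,0): Delta=1.4569 Bond=-33.9720
(1,1): Delta=0.2424 Bond=15.6327
(2,0): Delta=-2.0163 Bond=88.5096
(2,1): Delta=1.6949 Bond=-55.4871
(2,2): Delta=0.1429 Bond=26.9168
V0=22.4131

The replicating-portfolio and risk-neutral prices coincide; use p* = (1.27−0.95)/(1.3−0.95) = 0.9143 for the latter.
Terminal payoffs: V(3,0)=39.8000, V(3,1)=13.0500, V(3,2)=43.8200, V(3,3)=47.3700
Node (2,0) S=37.9050: V=(p*·13.0500+(1−p*)·39.8000)/1.27=12.0810; Δ=(13.0500−39.8000)/(49.2765−36.0097)=-2.0163; B=V−Δ·S=88.5096
Node (2,1) S=51.8700: V=(p*·43.8200+(1−p*)·13.0500)/1.27=32.4272; Δ=(43.8200−13.0500)/(67.4310−49.2765)=1.6949; B=V−Δ·S=-55.4871
Node (2,2) S=70.9800: V=(p*·47.3700+(1−p*)·43.8200)/1.27=37.0596; Δ=(47.3700−43.8200)/(92.2740−67.4310)=0.1429; B=V−Δ·S=26.9168
Node (1,0) S=39.9000: V=(p*·32.4272+(1−p*)·12.0810)/1.27=24.1600; Δ=(32.4272−12.0810)/(51.8700−37.9050)=1.4569; B=V−Δ·S=-33.9720
Node (1,1) S=54.6000: V=(p*·37.0596+(1−p*)·32.4272)/1.27=28.8682; Δ=(37.0596−32.4272)/(70.9800−51.8700)=0.2424; B=V−Δ·S=15.6327
Node (0,0) S=42.0000: V=(p*·28.8682+(1−p*)·24.1600)/1.27=22.4131; Δ=(28.8682−24.1600)/(54.6000−39.9000)=0.3203; B=V−Δ·S=8.9613
The time-0 hedge costs 22.4131, which is the no-arbitrage price.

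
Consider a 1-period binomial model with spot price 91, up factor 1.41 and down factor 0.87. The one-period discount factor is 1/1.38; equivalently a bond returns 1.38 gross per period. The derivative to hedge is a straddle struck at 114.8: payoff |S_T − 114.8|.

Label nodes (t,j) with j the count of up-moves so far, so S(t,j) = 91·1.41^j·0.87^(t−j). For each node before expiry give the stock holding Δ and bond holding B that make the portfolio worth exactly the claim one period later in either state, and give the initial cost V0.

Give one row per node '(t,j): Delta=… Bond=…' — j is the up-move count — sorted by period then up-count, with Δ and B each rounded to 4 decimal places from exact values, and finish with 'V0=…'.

Risk-neutral probability p* = (R−d)/(u−d) = (1.38−0.87)/(1.41−0.87) = 0.9444.
Terminal values V(1,·): V(1,0)=35.6300, V(1,1)=13.5100
  t=0,j=0: stock 91.0000 → up 128.3100 (V=13.5100), down 79.1700 (V=35.6300). Price 10.6804; hedge Δ=-0.4501, bond B=51.6433.
The time-0 hedge costs 10.6804, which is the no-arbitrage price.

(0,0): Delta=-0.4501 Bond=51.6433
V0=10.6804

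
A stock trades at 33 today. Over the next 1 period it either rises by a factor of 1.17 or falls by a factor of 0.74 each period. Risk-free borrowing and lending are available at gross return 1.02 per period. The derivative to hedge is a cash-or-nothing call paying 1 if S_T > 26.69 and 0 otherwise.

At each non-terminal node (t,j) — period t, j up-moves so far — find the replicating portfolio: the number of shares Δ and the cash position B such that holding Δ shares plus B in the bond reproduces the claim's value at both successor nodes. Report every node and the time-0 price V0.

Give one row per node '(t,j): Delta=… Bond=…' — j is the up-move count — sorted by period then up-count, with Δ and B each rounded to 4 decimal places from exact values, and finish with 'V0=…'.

(0,0): Delta=0.0705 Bond=-1.6872
V0=0.6384

Since d<R<u, set p* = (R−d)/(u−d) = 0.6512; price each node as the discounted p*-expectation of its children.
Terminal payoffs: V(1,0)=0.0000, V(1,1)=1.0000
  t=0,j=0: stock 33.0000 → up 38.6100 (V=1.0000), down 24.4200 (V=0.0000). Price 0.6384; hedge Δ=0.0705, bond B=-1.6872.
Each (Δ,B) replicates both successor values, so the strategy is self-financing and V0 is arbitrage-free.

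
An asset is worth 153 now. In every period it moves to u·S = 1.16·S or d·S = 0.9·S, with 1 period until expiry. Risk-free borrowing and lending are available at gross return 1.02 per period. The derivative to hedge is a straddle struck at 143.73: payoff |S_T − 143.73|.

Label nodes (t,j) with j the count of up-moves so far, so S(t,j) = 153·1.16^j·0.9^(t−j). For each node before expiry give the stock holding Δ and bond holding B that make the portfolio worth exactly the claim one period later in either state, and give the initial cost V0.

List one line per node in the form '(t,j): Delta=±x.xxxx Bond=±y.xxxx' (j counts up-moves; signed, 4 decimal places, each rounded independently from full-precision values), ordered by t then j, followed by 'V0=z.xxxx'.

(0,0): Delta=0.6968 Bond=-88.1606
V0=18.4548

Risk-neutral probability p* = (R−d)/(u−d) = (1.02−0.9)/(1.16−0.9) = 0.4615.
Terminal values V(1,·): V(1,0)=6.0300, V(1,1)=33.7500
Node (0,0) S=153.0000: V=(p*·33.7500+(1−p*)·6.0300)/1.02=18.4548; Δ=(33.7500−6.0300)/(177.4800−137.7000)=0.6968; B=V−Δ·S=-88.1606
Check: Δ(0,0)·S0 + B(0,0) = 18.4548 = V0.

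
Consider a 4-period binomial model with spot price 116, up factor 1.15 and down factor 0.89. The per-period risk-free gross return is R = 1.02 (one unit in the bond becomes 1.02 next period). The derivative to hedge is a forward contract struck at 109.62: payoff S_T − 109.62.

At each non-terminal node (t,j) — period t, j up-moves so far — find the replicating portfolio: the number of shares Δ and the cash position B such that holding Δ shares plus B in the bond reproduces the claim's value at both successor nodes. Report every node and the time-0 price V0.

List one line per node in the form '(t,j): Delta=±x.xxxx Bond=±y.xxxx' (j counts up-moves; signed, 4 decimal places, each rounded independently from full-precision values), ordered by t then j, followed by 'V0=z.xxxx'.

(0,0): Delta=1.0000 Bond=-101.2719
(1,0): Delta=1.0000 Bond=-103.2974
(1,1): Delta=1.0000 Bond=-103.2974
(2,0): Delta=1.0000 Bond=-105.3633
(2,1): Delta=1.0000 Bond=-105.3633
(2,2): Delta=1.0000 Bond=-105.3633
(3,0): Delta=1.0000 Bond=-107.4706
(3,1): Delta=1.0000 Bond=-107.4706
(3,2): Delta=1.0000 Bond=-107.4706
(3,3): Delta=1.0000 Bond=-107.4706
V0=14.7281

The replicating-portfolio and risk-neutral prices coincide; use p* = (1.02−0.89)/(1.15−0.89) = 0.5000 for the latter.
Payoff layer (t=4): V(4,0)=-36.8390, V(4,1)=-15.5771, V(4,2)=11.8961, V(4,3)=47.3951, V(4,4)=93.2647
Node (3,0) S=81.7764: V=(p*·-15.5771+(1−p*)·-36.8390)/1.02=-25.6942; Δ=(-15.5771−-36.8390)/(94.0429−72.7810)=1.0000; B=V−Δ·S=-107.4706
Node (3,1) S=105.6661: V=(p*·11.8961+(1−p*)·-15.5771)/1.02=-1.8044; Δ=(11.8961−-15.5771)/(121.5161−94.0429)=1.0000; B=V−Δ·S=-107.4706
Node (3,2) S=136.5349: V=(p*·47.3951+(1−p*)·11.8961)/1.02=29.0643; Δ=(47.3951−11.8961)/(157.0151−121.5161)=1.0000; B=V−Δ·S=-107.4706
Node (3,3) S=176.4215: V=(p*·93.2647+(1−p*)·47.3951)/1.02=68.9509; Δ=(93.2647−47.3951)/(202.8847−157.0151)=1.0000; B=V−Δ·S=-107.4706
Node (2,0) S=91.8836: V=(p*·-1.8044+(1−p*)·-25.6942)/1.02=-13.4797; Δ=(-1.8044−-25.6942)/(105.6661−81.7764)=1.0000; B=V−Δ·S=-105.3633
Node (2,1) S=118.7260: V=(p*·29.0643+(1−p*)·-1.8044)/1.02=13.3627; Δ=(29.0643−-1.8044)/(136.5349−105.6661)=1.0000; B=V−Δ·S=-105.3633
Node (2,2) S=153.4100: V=(p*·68.9509+(1−p*)·29.0643)/1.02=48.0467; Δ=(68.9509−29.0643)/(176.4215−136.5349)=1.0000; B=V−Δ·S=-105.3633
Node (1,0) S=103.2400: V=(p*·13.3627+(1−p*)·-13.4797)/1.02=-0.0574; Δ=(13.3627−-13.4797)/(118.7260−91.8836)=1.0000; B=V−Δ·S=-103.2974
Node (1,1) S=133.4000: V=(p*·48.0467+(1−p*)·13.3627)/1.02=30.1026; Δ=(48.0467−13.3627)/(153.4100−118.7260)=1.0000; B=V−Δ·S=-103.2974
Node (0,0) S=116.0000: V=(p*·30.1026+(1−p*)·-0.0574)/1.02=14.7281; Δ=(30.1026−-0.0574)/(133.4000−103.2400)=1.0000; B=V−Δ·S=-101.2719
The time-0 hedge costs 14.7281, which is the no-arbitrage price.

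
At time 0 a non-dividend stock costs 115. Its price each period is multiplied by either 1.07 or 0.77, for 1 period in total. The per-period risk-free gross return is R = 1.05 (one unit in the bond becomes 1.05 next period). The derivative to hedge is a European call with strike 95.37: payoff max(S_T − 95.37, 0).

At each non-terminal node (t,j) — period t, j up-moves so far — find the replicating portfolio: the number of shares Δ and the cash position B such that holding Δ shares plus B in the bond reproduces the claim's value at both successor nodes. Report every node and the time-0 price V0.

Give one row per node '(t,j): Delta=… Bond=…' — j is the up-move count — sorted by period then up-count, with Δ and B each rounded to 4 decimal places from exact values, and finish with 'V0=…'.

The replicating-portfolio and risk-neutral prices coincide; use p* = (1.05−0.77)/(1.07−0.77) = 0.9333 for the latter.
Terminal values V(1,·): V(1,0)=0.0000, V(1,1)=27.6800
  t=0,j=0: stock 115.0000 → up 123.0500 (V=27.6800), down 88.5500 (V=0.0000). Price 24.6044; hedge Δ=0.8023, bond B=-67.6622.
Root portfolio cost Δ·115+B reproduces V0=24.6044.

(0,0): Delta=0.8023 Bond=-67.6622
V0=24.6044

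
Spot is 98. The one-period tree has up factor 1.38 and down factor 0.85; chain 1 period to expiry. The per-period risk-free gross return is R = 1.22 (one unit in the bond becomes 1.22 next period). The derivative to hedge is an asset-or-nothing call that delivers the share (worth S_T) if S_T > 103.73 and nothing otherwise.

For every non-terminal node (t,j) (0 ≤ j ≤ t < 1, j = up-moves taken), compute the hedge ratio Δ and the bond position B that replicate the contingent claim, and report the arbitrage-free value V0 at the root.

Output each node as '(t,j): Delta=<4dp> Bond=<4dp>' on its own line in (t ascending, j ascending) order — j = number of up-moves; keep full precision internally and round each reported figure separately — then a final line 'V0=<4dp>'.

(0,0): Delta=2.6038 Bond=-177.7822
V0=77.3876

Risk-neutral probability p* = (R−d)/(u−d) = (1.22−0.85)/(1.38−0.85) = 0.6981.
Payoff layer (t=1): V(1,0)=0.0000, V(1,1)=135.2400
(0,0): S=98.0000. Δ = (V_up−V_dn)/(S_up−S_dn) = (135.2400−0.0000)/(135.2400−83.3000) = 2.6038. V = [p*·135.2400 + (1−p*)·0.0000]/1.22 = 77.3876. B = V − Δ·S = -177.7822.
The time-0 hedge costs 77.3876, which is the no-arbitrage price.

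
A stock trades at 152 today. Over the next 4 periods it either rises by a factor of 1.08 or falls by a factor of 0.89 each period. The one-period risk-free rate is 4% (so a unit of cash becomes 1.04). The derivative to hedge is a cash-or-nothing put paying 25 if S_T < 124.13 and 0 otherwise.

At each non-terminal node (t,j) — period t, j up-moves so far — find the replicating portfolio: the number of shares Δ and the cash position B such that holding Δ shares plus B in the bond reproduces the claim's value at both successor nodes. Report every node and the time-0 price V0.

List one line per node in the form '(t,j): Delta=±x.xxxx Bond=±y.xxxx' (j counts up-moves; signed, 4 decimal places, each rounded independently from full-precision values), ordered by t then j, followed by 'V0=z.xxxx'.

(0,0): Delta=-0.0808 Bond=12.9505
(1,0): Delta=-0.2989 Bond=42.9787
(1,1): Delta=-0.0328 Bond=5.5992
(2,0): Delta=-0.8296 Bond=108.5905
(2,1): Delta=-0.1823 Bond=27.6599
(2,2): Delta=0.0000 Bond=0.0000
(3,0): Delta=0.0000 Bond=24.0385
(3,1): Delta=-1.0119 Bond=136.6397
(3,2): Delta=0.0000 Bond=0.0000
(3,3): Delta=0.0000 Bond=0.0000
V0=0.6717

No-arbitrage ⇒ martingale measure with p* = (R−d)/(u−d) = 0.7895.
Terminal payoffs: V(4,0)=25.0000, V(4,1)=25.0000, V(4,2)=0.0000, V(4,3)=0.0000, V(4,4)=0.0000
Node (3,0) S=107.1553: V=(p*·25.0000+(1−p*)·25.0000)/1.04=24.0385; Δ=(25.0000−25.0000)/(115.7277−95.3682)=0.0000; B=V−Δ·S=24.0385
Node (3,1) S=130.0311: V=(p*·0.0000+(1−p*)·25.0000)/1.04=5.0607; Δ=(0.0000−25.0000)/(140.4336−115.7277)=-1.0119; B=V−Δ·S=136.6397
Node (3,2) S=157.7906: V=(p*·0.0000+(1−p*)·0.0000)/1.04=0.0000; Δ=(0.0000−0.0000)/(170.4138−140.4336)=0.0000; B=V−Δ·S=0.0000
Node (3,3) S=191.4762: V=(p*·0.0000+(1−p*)·0.0000)/1.04=0.0000; Δ=(0.0000−0.0000)/(206.7943−170.4138)=0.0000; B=V−Δ·S=0.0000
Node (2,0) S=120.3992: V=(p*·5.0607+(1−p*)·24.0385)/1.04=8.7077; Δ=(5.0607−24.0385)/(130.0311−107.1553)=-0.8296; B=V−Δ·S=108.5905
Node (2,1) S=146.1024: V=(p*·0.0000+(1−p*)·5.0607)/1.04=1.0244; Δ=(0.0000−5.0607)/(157.7906−130.0311)=-0.1823; B=V−Δ·S=27.6599
Node (2,2) S=177.2928: V=(p*·0.0000+(1−p*)·0.0000)/1.04=0.0000; Δ=(0.0000−0.0000)/(191.4762−157.7906)=0.0000; B=V−Δ·S=0.0000
Node (1,0) S=135.2800: V=(p*·1.0244+(1−p*)·8.7077)/1.04=2.5404; Δ=(1.0244−8.7077)/(146.1024−120.3992)=-0.2989; B=V−Δ·S=42.9787
Node (1,1) S=164.1600: V=(p*·0.0000+(1−p*)·1.0244)/1.04=0.2074; Δ=(0.0000−1.0244)/(177.2928−146.1024)=-0.0328; B=V−Δ·S=5.5992
Node (0,0) S=152.0000: V=(p*·0.2074+(1−p*)·2.5404)/1.04=0.6717; Δ=(0.2074−2.5404)/(164.1600−135.2800)=-0.0808; B=V−Δ·S=12.9505
Root portfolio cost Δ·152+B reproduces V0=0.6717.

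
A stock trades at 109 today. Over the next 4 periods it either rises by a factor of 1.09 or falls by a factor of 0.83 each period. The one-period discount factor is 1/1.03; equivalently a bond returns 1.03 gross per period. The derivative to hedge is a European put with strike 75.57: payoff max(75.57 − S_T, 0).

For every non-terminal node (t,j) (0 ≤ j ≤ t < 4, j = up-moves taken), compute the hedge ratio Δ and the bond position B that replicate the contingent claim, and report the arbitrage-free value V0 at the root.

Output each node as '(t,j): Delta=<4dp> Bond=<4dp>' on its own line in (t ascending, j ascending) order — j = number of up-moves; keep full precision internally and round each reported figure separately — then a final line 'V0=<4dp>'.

(0,0): Delta=-0.0367 Bond=4.3206
(1,0): Delta=-0.1432 Bond=14.0838
(1,1): Delta=-0.0124 Bond=1.5601
(2,0): Delta=-0.4781 Bond=39.6495
(2,1): Delta=-0.0667 Bond=6.9634
(2,2): Delta=0.0000 Bond=0.0000
(3,0): Delta=-1.0000 Bond=73.3689
(3,1): Delta=-0.3588 Bond=31.0800
(3,2): Delta=0.0000 Bond=0.0000
(3,3): Delta=0.0000 Bond=0.0000
V0=0.3166

Under the risk-neutral measure, an up-move has probability p* = (R−d)/(u−d) = 0.7692 and values discount at R = 1.03.
Terminal payoffs: V(4,0)=23.8404, V(4,1)=7.6360, V(4,2)=0.0000, V(4,3)=0.0000, V(4,4)=0.0000
  t=3,j=0: stock 62.3248 → up 67.9340 (V=7.6360), down 51.7296 (V=23.8404). Price 11.0441; hedge Δ=-1.0000, bond B=73.3689.
  t=3,j=1: stock 81.8482 → up 89.2145 (V=0.0000), down 67.9340 (V=7.6360). Price 1.7108; hedge Δ=-0.3588, bond B=31.0800.
  t=3,j=2: stock 107.4874 → up 117.1613 (V=0.0000), down 89.2145 (V=0.0000). Price 0.0000; hedge Δ=0.0000, bond B=0.0000.
  t=3,j=3: stock 141.1582 → up 153.8624 (V=0.0000), down 117.1613 (V=0.0000). Price 0.0000; hedge Δ=0.0000, bond B=0.0000.
  t=2,j=0: stock 75.0901 → up 81.8482 (V=1.7108), down 62.3248 (V=11.0441). Price 3.7521; hedge Δ=-0.4781, bond B=39.6495.
  t=2,j=1: stock 98.6123 → up 107.4874 (V=0.0000), down 81.8482 (V=1.7108). Price 0.3833; hedge Δ=-0.0667, bond B=6.9634.
  t=2,j=2: stock 129.5029 → up 141.1582 (V=0.0000), down 107.4874 (V=0.0000). Price 0.0000; hedge Δ=0.0000, bond B=0.0000.
  t=1,j=0: stock 90.4700 → up 98.6123 (V=0.3833), down 75.0901 (V=3.7521). Price 1.1269; hedge Δ=-0.1432, bond B=14.0838.
  t=1,j=1: stock 118.8100 → up 129.5029 (V=0.0000), down 98.6123 (V=0.3833). Price 0.0859; hedge Δ=-0.0124, bond B=1.5601.
  t=0,j=0: stock 109.0000 → up 118.8100 (V=0.0859), down 90.4700 (V=1.1269). Price 0.3166; hedge Δ=-0.0367, bond B=4.3206.
Check: Δ(0,0)·S0 + B(0,0) = 0.3166 = V0.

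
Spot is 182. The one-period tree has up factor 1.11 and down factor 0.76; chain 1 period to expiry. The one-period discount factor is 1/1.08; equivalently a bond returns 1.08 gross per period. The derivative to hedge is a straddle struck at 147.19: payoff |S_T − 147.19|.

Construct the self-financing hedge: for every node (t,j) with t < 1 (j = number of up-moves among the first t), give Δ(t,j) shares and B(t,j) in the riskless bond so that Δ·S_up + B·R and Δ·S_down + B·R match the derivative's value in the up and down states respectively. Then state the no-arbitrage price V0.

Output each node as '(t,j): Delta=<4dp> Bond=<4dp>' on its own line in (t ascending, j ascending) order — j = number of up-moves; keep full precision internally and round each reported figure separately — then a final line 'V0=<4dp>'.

(0,0): Delta=0.7215 Bond=-84.1934
V0=47.1209

Since d<R<u, set p* = (R−d)/(u−d) = 0.9143; price each node as the discounted p*-expectation of its children.
Terminal payoffs: V(1,0)=8.8700, V(1,1)=54.8300
Node (0,0) S=182.0000: V=(p*·54.8300+(1−p*)·8.8700)/1.08=47.1209; Δ=(54.8300−8.8700)/(202.0200−138.3200)=0.7215; B=V−Δ·S=-84.1934
The time-0 hedge costs 47.1209, which is the no-arbitrage price.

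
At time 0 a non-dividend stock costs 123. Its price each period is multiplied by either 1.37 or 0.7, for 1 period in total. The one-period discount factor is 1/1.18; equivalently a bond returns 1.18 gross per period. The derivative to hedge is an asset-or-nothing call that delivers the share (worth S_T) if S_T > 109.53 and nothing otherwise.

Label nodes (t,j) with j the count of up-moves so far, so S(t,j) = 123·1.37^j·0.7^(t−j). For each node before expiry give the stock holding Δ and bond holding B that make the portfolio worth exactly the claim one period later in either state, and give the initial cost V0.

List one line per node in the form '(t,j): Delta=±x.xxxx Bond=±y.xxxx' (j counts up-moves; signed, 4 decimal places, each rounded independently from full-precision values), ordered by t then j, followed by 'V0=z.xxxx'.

(0,0): Delta=2.0448 Bond=-149.1993
V0=102.3081

No-arbitrage ⇒ martingale measure with p* = (R−d)/(u−d) = 0.7164.
Terminal payoffs: V(1,0)=0.0000, V(1,1)=168.5100
Node (0,0) S=123.0000: V=(p*·168.5100+(1−p*)·0.0000)/1.18=102.3081; Δ=(168.5100−0.0000)/(168.5100−86.1000)=2.0448; B=V−Δ·S=-149.1993
Check: Δ(0,0)·S0 + B(0,0) = 102.3081 = V0.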